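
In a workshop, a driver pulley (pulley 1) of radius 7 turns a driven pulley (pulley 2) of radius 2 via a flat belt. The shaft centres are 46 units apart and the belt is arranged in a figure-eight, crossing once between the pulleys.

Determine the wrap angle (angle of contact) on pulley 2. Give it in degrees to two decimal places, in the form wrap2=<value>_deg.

crossed belt: β = asin((r1+r2)/C) = asin(9/46) = 11.2828°
wrap1 = wrap2 = π + 2β = 202.5656°

wrap2=202.57_deg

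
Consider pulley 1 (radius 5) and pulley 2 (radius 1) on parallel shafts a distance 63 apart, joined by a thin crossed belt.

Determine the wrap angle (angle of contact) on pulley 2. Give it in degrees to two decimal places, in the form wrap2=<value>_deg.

wrap2=190.93_deg

crossed belt: β = asin((r1+r2)/C) = asin(6/63) = 5.4650°
wrap1 = wrap2 = π + 2β = 190.9300°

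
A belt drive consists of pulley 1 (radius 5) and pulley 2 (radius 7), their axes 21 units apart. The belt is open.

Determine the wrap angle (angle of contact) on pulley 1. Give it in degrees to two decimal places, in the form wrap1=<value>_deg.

open belt: β = asin((r2−r1)/C) = asin(2/21) = 5.4650°
wrap1 = π − 2β = 169.0700°
wrap2 = π + 2β = 190.9300°

wrap1=169.07_deg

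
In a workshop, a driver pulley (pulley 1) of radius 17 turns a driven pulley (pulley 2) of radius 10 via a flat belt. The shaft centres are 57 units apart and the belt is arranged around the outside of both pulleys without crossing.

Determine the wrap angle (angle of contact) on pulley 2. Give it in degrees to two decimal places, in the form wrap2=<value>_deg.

open belt: β = asin((r2−r1)/C) = asin(-7/57) = -7.0541°
wrap1 = π − 2β = 194.1083°
wrap2 = π + 2β = 165.8917°

wrap2=165.89_deg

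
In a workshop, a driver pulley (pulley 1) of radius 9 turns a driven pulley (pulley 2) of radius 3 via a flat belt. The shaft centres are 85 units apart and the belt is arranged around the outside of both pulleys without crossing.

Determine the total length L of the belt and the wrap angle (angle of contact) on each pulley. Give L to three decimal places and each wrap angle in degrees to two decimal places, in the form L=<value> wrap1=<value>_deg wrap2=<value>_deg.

L=208.123 wrap1=188.10_deg wrap2=171.90_deg

open belt: β = asin((r2−r1)/C) = asin(-6/85) = -4.0478°
wrap1 = π − 2β = 188.0955°
wrap2 = π + 2β = 171.9045°
tangent length = C·cosβ = 84.7880
L = r1·wrap1 + r2·wrap2 + 2·C·cosβ = 9·3.2829 + 3·3.0003 + 2·84.7880 = 208.1228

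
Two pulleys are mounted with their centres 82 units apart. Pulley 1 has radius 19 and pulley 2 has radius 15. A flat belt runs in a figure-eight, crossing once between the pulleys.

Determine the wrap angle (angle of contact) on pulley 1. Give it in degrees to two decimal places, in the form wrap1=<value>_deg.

wrap1=228.99_deg

crossed belt: β = asin((r1+r2)/C) = asin(34/82) = 24.4963°
wrap1 = wrap2 = π + 2β = 228.9926°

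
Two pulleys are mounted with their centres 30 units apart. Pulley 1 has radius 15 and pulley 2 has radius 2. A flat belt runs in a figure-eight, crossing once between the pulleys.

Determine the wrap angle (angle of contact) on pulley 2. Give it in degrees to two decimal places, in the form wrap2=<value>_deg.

wrap2=249.04_deg

crossed belt: β = asin((r1+r2)/C) = asin(17/30) = 34.5181°
wrap1 = wrap2 = π + 2β = 249.0362°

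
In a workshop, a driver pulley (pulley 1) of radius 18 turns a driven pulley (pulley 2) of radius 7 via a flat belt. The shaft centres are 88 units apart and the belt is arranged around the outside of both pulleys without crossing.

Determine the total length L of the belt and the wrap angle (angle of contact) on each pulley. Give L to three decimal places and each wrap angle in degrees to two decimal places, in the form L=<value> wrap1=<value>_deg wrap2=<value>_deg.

open belt: β = asin((r2−r1)/C) = asin(-11/88) = -7.1808°
wrap1 = π − 2β = 194.3615°
wrap2 = π + 2β = 165.6385°
tangent length = C·cosβ = 87.3098
L = r1·wrap1 + r2·wrap2 + 2·C·cosβ = 18·3.3922 + 7·2.8909 + 2·87.3098 = 255.9166

L=255.917 wrap1=194.36_deg wrap2=165.64_deg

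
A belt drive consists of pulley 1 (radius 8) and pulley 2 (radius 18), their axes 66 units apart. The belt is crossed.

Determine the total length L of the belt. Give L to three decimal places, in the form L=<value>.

L=224.063

crossed belt: β = asin((r1+r2)/C) = asin(26/66) = 23.1998°
wrap1 = wrap2 = π + 2β = 226.3997°
tangent length = C·cosβ = 60.6630
L = (r1+r2)·wrap + 2·C·cosβ = 26·3.9514 + 2·60.6630 = 224.0629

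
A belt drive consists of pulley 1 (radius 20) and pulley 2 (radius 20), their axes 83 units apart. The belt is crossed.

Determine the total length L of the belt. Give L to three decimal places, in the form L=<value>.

crossed belt: β = asin((r1+r2)/C) = asin(40/83) = 28.8114°
wrap1 = wrap2 = π + 2β = 237.6228°
tangent length = C·cosβ = 72.7255
L = (r1+r2)·wrap + 2·C·cosβ = 40·4.1473 + 2·72.7255 = 311.3430

L=311.343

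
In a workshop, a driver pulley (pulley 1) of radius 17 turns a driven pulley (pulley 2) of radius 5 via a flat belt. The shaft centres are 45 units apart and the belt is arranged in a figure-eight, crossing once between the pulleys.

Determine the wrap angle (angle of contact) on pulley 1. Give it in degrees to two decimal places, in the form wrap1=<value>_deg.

crossed belt: β = asin((r1+r2)/C) = asin(22/45) = 29.2676°
wrap1 = wrap2 = π + 2β = 238.5352°

wrap1=238.54_deg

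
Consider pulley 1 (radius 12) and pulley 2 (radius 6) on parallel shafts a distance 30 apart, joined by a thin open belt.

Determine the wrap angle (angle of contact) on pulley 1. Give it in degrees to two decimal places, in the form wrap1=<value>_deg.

open belt: β = asin((r2−r1)/C) = asin(-6/30) = -11.5370°
wrap1 = π − 2β = 203.0739°
wrap2 = π + 2β = 156.9261°

wrap1=203.07_deg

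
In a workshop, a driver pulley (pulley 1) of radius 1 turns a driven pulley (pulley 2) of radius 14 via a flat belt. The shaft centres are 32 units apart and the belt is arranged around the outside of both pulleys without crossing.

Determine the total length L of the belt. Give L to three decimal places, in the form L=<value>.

L=116.482

open belt: β = asin((r2−r1)/C) = asin(13/32) = 23.9695°
wrap1 = π − 2β = 132.0610°
wrap2 = π + 2β = 227.9390°
tangent length = C·cosβ = 29.2404
L = r1·wrap1 + r2·wrap2 + 2·C·cosβ = 1·2.3049 + 14·3.9783 + 2·29.2404 = 116.4817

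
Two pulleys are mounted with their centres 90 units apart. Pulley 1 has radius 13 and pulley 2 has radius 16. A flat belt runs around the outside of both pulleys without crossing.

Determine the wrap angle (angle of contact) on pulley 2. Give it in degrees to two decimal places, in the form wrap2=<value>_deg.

open belt: β = asin((r2−r1)/C) = asin(3/90) = 1.9102°
wrap1 = π − 2β = 176.1796°
wrap2 = π + 2β = 183.8204°

wrap2=183.82_deg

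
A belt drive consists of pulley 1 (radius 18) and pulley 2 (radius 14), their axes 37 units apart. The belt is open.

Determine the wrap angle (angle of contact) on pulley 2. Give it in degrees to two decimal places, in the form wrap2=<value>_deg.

open belt: β = asin((r2−r1)/C) = asin(-4/37) = -6.2063°
wrap1 = π − 2β = 192.4125°
wrap2 = π + 2β = 167.5875°

wrap2=167.59_deg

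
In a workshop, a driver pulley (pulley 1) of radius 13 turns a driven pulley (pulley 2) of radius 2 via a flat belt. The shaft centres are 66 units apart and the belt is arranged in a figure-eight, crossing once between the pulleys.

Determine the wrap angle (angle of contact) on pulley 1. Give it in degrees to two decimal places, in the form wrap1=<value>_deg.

wrap1=206.27_deg

crossed belt: β = asin((r1+r2)/C) = asin(15/66) = 13.1366°
wrap1 = wrap2 = π + 2β = 206.2731°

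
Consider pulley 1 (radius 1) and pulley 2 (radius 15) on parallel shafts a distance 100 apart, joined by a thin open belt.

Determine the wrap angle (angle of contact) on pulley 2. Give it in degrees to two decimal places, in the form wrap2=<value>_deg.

open belt: β = asin((r2−r1)/C) = asin(14/100) = 8.0478°
wrap1 = π − 2β = 163.9043°
wrap2 = π + 2β = 196.0957°

wrap2=196.10_deg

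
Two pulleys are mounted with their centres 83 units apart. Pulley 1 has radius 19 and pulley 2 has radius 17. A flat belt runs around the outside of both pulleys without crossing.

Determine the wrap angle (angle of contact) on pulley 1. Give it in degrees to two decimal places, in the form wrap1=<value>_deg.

open belt: β = asin((r2−r1)/C) = asin(-2/83) = -1.3808°
wrap1 = π − 2β = 182.7615°
wrap2 = π + 2β = 177.2385°

wrap1=182.76_deg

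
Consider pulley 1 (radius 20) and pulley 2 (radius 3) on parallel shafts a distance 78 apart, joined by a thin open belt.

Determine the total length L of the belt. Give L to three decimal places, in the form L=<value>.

L=231.977

open belt: β = asin((r2−r1)/C) = asin(-17/78) = -12.5886°
wrap1 = π − 2β = 205.1772°
wrap2 = π + 2β = 154.8228°
tangent length = C·cosβ = 76.1249
L = r1·wrap1 + r2·wrap2 + 2·C·cosβ = 20·3.5810 + 3·2.7022 + 2·76.1249 = 231.9766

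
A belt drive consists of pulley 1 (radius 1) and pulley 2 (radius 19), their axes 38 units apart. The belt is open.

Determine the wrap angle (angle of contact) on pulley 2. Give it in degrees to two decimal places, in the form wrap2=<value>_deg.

wrap2=236.55_deg

open belt: β = asin((r2−r1)/C) = asin(18/38) = 28.2737°
wrap1 = π − 2β = 123.4526°
wrap2 = π + 2β = 236.5474°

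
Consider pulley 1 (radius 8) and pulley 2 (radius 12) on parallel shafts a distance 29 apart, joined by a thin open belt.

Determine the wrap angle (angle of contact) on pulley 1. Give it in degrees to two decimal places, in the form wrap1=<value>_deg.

wrap1=164.14_deg

open belt: β = asin((r2−r1)/C) = asin(4/29) = 7.9281°
wrap1 = π − 2β = 164.1437°
wrap2 = π + 2β = 195.8563°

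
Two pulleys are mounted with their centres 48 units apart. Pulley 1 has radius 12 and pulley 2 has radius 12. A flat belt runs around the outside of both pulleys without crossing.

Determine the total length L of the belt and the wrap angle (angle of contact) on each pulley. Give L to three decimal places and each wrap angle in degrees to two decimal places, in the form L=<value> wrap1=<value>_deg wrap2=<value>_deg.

L=171.398 wrap1=180.00_deg wrap2=180.00_deg

open belt: β = asin((r2−r1)/C) = asin(0/48) = 0.0000°
wrap1 = π − 2β = 180.0000°
wrap2 = π + 2β = 180.0000°
tangent length = C·cosβ = 48.0000
L = r1·wrap1 + r2·wrap2 + 2·C·cosβ = 12·3.1416 + 12·3.1416 + 2·48.0000 = 171.3982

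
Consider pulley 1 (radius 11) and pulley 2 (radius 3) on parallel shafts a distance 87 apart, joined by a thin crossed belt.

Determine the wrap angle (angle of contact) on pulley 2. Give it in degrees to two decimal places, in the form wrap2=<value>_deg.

crossed belt: β = asin((r1+r2)/C) = asin(14/87) = 9.2603°
wrap1 = wrap2 = π + 2β = 198.5205°

wrap2=198.52_deg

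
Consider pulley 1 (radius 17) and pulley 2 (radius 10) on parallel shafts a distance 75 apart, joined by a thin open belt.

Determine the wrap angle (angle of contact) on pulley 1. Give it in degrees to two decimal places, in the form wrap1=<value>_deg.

open belt: β = asin((r2−r1)/C) = asin(-7/75) = -5.3554°
wrap1 = π − 2β = 190.7108°
wrap2 = π + 2β = 169.2892°

wrap1=190.71_deg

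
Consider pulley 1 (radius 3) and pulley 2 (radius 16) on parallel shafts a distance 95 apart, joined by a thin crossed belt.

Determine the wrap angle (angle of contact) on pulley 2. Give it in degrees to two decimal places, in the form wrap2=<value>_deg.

wrap2=203.07_deg

crossed belt: β = asin((r1+r2)/C) = asin(19/95) = 11.5370°
wrap1 = wrap2 = π + 2β = 203.0739°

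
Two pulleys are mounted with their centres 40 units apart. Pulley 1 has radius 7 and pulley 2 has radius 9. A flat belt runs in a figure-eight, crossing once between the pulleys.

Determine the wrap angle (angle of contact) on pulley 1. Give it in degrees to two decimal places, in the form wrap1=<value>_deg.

crossed belt: β = asin((r1+r2)/C) = asin(16/40) = 23.5782°
wrap1 = wrap2 = π + 2β = 227.1564°

wrap1=227.16_deg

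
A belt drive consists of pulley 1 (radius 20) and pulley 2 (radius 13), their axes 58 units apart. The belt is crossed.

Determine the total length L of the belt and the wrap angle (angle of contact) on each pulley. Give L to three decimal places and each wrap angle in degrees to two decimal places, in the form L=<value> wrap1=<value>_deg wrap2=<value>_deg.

L=239.013 wrap1=249.36_deg wrap2=249.36_deg

crossed belt: β = asin((r1+r2)/C) = asin(33/58) = 34.6781°
wrap1 = wrap2 = π + 2β = 249.3562°
tangent length = C·cosβ = 47.6970
L = (r1+r2)·wrap + 2·C·cosβ = 33·4.3521 + 2·47.6970 = 239.0128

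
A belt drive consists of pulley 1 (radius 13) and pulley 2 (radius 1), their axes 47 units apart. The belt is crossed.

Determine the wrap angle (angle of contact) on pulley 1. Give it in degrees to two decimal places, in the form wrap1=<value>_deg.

crossed belt: β = asin((r1+r2)/C) = asin(14/47) = 17.3299°
wrap1 = wrap2 = π + 2β = 214.6597°

wrap1=214.66_deg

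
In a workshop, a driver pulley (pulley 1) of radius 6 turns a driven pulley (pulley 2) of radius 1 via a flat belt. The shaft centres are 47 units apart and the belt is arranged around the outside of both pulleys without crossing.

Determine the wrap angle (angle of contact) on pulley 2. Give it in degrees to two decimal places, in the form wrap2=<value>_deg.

open belt: β = asin((r2−r1)/C) = asin(-5/47) = -6.1069°
wrap1 = π − 2β = 192.2137°
wrap2 = π + 2β = 167.7863°

wrap2=167.79_deg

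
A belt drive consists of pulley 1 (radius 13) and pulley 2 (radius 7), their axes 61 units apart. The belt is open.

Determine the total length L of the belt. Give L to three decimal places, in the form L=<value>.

L=185.422

open belt: β = asin((r2−r1)/C) = asin(-6/61) = -5.6448°
wrap1 = π − 2β = 191.2896°
wrap2 = π + 2β = 168.7104°
tangent length = C·cosβ = 60.7042
L = r1·wrap1 + r2·wrap2 + 2·C·cosβ = 13·3.3386 + 7·2.9446 + 2·60.7042 = 185.4225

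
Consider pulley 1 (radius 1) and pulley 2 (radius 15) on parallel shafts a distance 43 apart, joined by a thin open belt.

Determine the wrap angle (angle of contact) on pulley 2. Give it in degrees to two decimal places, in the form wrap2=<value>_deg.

wrap2=218.00_deg

open belt: β = asin((r2−r1)/C) = asin(14/43) = 19.0008°
wrap1 = π − 2β = 141.9984°
wrap2 = π + 2β = 218.0016°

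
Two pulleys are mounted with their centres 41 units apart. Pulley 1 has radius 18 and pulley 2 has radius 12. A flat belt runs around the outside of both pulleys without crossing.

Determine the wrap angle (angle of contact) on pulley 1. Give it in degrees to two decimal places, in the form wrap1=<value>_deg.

open belt: β = asin((r2−r1)/C) = asin(-6/41) = -8.4150°
wrap1 = π − 2β = 196.8299°
wrap2 = π + 2β = 163.1701°

wrap1=196.83_deg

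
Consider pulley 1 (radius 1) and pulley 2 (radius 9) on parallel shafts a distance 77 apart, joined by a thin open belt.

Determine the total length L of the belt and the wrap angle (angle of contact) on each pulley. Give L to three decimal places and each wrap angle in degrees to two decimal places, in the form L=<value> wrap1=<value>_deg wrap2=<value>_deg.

open belt: β = asin((r2−r1)/C) = asin(8/77) = 5.9636°
wrap1 = π − 2β = 168.0729°
wrap2 = π + 2β = 191.9271°
tangent length = C·cosβ = 76.5833
L = r1·wrap1 + r2·wrap2 + 2·C·cosβ = 1·2.9334 + 9·3.3498 + 2·76.5833 = 186.2478

L=186.248 wrap1=168.07_deg wrap2=191.93_deg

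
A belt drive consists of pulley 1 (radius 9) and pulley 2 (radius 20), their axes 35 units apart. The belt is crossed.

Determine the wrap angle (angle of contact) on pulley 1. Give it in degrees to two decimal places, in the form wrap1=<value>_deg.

wrap1=291.90_deg

crossed belt: β = asin((r1+r2)/C) = asin(29/35) = 55.9523°
wrap1 = wrap2 = π + 2β = 291.9045°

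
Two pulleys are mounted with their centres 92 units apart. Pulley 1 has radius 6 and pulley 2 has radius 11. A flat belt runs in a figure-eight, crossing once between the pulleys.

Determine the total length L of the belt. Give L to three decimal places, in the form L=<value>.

crossed belt: β = asin((r1+r2)/C) = asin(17/92) = 10.6485°
wrap1 = wrap2 = π + 2β = 201.2969°
tangent length = C·cosβ = 90.4157
L = (r1+r2)·wrap + 2·C·cosβ = 17·3.5133 + 2·90.4157 = 240.5574

L=240.557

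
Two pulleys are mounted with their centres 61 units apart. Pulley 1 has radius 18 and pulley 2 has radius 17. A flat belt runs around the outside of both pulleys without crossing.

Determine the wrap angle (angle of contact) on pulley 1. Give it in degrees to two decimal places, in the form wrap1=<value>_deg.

wrap1=181.88_deg

open belt: β = asin((r2−r1)/C) = asin(-1/61) = -0.9393°
wrap1 = π − 2β = 181.8786°
wrap2 = π + 2β = 178.1214°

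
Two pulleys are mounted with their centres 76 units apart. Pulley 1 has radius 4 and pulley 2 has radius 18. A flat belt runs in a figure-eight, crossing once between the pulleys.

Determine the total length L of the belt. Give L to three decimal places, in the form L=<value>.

crossed belt: β = asin((r1+r2)/C) = asin(22/76) = 16.8264°
wrap1 = wrap2 = π + 2β = 213.6529°
tangent length = C·cosβ = 72.7461
L = (r1+r2)·wrap + 2·C·cosβ = 22·3.7289 + 2·72.7461 = 227.5291

L=227.529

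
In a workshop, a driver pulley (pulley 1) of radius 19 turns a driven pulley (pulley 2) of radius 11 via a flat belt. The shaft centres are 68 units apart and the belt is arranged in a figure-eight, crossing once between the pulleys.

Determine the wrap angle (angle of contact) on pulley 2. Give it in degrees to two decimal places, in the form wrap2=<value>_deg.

wrap2=232.36_deg

crossed belt: β = asin((r1+r2)/C) = asin(30/68) = 26.1790°
wrap1 = wrap2 = π + 2β = 232.3579°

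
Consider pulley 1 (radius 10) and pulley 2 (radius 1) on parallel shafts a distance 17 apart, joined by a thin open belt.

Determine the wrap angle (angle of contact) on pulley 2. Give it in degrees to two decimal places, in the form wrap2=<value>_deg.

wrap2=116.07_deg

open belt: β = asin((r2−r1)/C) = asin(-9/17) = -31.9657°
wrap1 = π − 2β = 243.9314°
wrap2 = π + 2β = 116.0686°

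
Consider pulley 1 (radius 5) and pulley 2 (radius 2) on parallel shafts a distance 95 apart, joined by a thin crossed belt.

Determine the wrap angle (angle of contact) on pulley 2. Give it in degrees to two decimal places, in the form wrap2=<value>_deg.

wrap2=188.45_deg

crossed belt: β = asin((r1+r2)/C) = asin(7/95) = 4.2256°
wrap1 = wrap2 = π + 2β = 188.4512°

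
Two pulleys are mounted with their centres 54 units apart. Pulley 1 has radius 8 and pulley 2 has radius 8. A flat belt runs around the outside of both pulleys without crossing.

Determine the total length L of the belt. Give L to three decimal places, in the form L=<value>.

L=158.265

open belt: β = asin((r2−r1)/C) = asin(0/54) = 0.0000°
wrap1 = π − 2β = 180.0000°
wrap2 = π + 2β = 180.0000°
tangent length = C·cosβ = 54.0000
L = r1·wrap1 + r2·wrap2 + 2·C·cosβ = 8·3.1416 + 8·3.1416 + 2·54.0000 = 158.2655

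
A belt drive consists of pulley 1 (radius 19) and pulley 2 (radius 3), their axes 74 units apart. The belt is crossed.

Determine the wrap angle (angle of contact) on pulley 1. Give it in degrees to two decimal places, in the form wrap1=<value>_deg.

crossed belt: β = asin((r1+r2)/C) = asin(22/74) = 17.2953°
wrap1 = wrap2 = π + 2β = 214.5907°

wrap1=214.59_deg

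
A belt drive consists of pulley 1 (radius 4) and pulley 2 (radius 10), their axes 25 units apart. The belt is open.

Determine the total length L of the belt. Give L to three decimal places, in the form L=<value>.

open belt: β = asin((r2−r1)/C) = asin(6/25) = 13.8865°
wrap1 = π − 2β = 152.2269°
wrap2 = π + 2β = 207.7731°
tangent length = C·cosβ = 24.2693
L = r1·wrap1 + r2·wrap2 + 2·C·cosβ = 4·2.6569 + 10·3.6263 + 2·24.2693 = 95.4293

L=95.429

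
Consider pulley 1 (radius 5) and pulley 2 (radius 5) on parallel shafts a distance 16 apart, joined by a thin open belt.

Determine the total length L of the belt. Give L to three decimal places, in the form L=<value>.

open belt: β = asin((r2−r1)/C) = asin(0/16) = 0.0000°
wrap1 = π − 2β = 180.0000°
wrap2 = π + 2β = 180.0000°
tangent length = C·cosβ = 16.0000
L = r1·wrap1 + r2·wrap2 + 2·C·cosβ = 5·3.1416 + 5·3.1416 + 2·16.0000 = 63.4159

L=63.416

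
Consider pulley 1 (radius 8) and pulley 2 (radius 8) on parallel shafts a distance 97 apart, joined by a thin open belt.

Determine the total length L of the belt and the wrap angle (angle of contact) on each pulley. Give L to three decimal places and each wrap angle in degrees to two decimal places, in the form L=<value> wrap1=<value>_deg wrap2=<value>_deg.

open belt: β = asin((r2−r1)/C) = asin(0/97) = 0.0000°
wrap1 = π − 2β = 180.0000°
wrap2 = π + 2β = 180.0000°
tangent length = C·cosβ = 97.0000
L = r1·wrap1 + r2·wrap2 + 2·C·cosβ = 8·3.1416 + 8·3.1416 + 2·97.0000 = 244.2655

L=244.265 wrap1=180.00_deg wrap2=180.00_deg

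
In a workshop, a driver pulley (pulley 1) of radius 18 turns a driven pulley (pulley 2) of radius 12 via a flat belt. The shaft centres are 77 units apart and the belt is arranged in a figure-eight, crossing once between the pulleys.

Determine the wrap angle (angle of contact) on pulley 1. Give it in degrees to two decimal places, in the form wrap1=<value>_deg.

wrap1=225.86_deg

crossed belt: β = asin((r1+r2)/C) = asin(30/77) = 22.9303°
wrap1 = wrap2 = π + 2β = 225.8605°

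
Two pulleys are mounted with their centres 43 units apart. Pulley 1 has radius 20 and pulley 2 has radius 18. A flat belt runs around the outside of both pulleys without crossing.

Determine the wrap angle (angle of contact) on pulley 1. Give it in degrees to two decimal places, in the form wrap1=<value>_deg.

open belt: β = asin((r2−r1)/C) = asin(-2/43) = -2.6659°
wrap1 = π − 2β = 185.3318°
wrap2 = π + 2β = 174.6682°

wrap1=185.33_deg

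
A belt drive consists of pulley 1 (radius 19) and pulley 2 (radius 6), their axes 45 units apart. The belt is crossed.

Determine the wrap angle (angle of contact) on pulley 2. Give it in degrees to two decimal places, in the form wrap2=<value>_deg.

crossed belt: β = asin((r1+r2)/C) = asin(25/45) = 33.7490°
wrap1 = wrap2 = π + 2β = 247.4980°

wrap2=247.50_deg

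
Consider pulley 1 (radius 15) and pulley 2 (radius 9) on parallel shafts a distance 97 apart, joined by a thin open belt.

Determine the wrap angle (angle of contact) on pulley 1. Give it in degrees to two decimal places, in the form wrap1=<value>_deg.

open belt: β = asin((r2−r1)/C) = asin(-6/97) = -3.5463°
wrap1 = π − 2β = 187.0927°
wrap2 = π + 2β = 172.9073°

wrap1=187.09_deg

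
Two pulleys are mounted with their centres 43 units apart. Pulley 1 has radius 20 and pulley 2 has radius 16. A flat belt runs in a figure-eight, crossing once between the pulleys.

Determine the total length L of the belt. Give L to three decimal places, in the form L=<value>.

crossed belt: β = asin((r1+r2)/C) = asin(36/43) = 56.8466°
wrap1 = wrap2 = π + 2β = 293.6932°
tangent length = C·cosβ = 23.5160
L = (r1+r2)·wrap + 2·C·cosβ = 36·5.1259 + 2·23.5160 = 231.5648

L=231.565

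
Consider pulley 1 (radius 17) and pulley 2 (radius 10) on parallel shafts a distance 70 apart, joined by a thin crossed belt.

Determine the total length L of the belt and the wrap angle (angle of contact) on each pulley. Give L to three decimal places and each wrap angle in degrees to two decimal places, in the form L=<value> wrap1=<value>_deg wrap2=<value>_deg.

L=235.373 wrap1=225.38_deg wrap2=225.38_deg

crossed belt: β = asin((r1+r2)/C) = asin(27/70) = 22.6881°
wrap1 = wrap2 = π + 2β = 225.3762°
tangent length = C·cosβ = 64.5833
L = (r1+r2)·wrap + 2·C·cosβ = 27·3.9336 + 2·64.5833 = 235.3726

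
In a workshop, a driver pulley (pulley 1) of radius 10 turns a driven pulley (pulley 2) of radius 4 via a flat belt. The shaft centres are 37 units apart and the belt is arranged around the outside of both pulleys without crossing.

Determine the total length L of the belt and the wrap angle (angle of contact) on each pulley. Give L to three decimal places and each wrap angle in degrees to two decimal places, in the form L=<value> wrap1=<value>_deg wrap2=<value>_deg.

L=118.957 wrap1=198.66_deg wrap2=161.34_deg

open belt: β = asin((r2−r1)/C) = asin(-6/37) = -9.3324°
wrap1 = π − 2β = 198.6648°
wrap2 = π + 2β = 161.3352°
tangent length = C·cosβ = 36.5103
L = r1·wrap1 + r2·wrap2 + 2·C·cosβ = 10·3.4674 + 4·2.8158 + 2·36.5103 = 118.9574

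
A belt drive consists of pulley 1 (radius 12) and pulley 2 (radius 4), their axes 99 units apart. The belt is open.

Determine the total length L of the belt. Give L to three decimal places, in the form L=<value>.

open belt: β = asin((r2−r1)/C) = asin(-8/99) = -4.6350°
wrap1 = π − 2β = 189.2700°
wrap2 = π + 2β = 170.7300°
tangent length = C·cosβ = 98.6762
L = r1·wrap1 + r2·wrap2 + 2·C·cosβ = 12·3.3034 + 4·2.9798 + 2·98.6762 = 248.9123

L=248.912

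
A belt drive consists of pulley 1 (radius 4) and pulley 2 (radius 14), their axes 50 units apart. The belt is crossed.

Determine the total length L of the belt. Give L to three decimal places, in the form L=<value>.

crossed belt: β = asin((r1+r2)/C) = asin(18/50) = 21.1002°
wrap1 = wrap2 = π + 2β = 222.2004°
tangent length = C·cosβ = 46.6476
L = (r1+r2)·wrap + 2·C·cosβ = 18·3.8781 + 2·46.6476 = 163.1015

L=163.102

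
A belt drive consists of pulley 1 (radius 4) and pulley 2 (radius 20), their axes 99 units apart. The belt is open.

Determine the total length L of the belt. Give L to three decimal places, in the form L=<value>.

L=275.990

open belt: β = asin((r2−r1)/C) = asin(16/99) = 9.3007°
wrap1 = π − 2β = 161.3986°
wrap2 = π + 2β = 198.6014°
tangent length = C·cosβ = 97.6985
L = r1·wrap1 + r2·wrap2 + 2·C·cosβ = 4·2.8169 + 20·3.4662 + 2·97.6985 = 275.9898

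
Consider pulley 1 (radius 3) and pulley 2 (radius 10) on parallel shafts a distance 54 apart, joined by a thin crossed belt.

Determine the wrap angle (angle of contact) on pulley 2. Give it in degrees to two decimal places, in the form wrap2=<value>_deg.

crossed belt: β = asin((r1+r2)/C) = asin(13/54) = 13.9303°
wrap1 = wrap2 = π + 2β = 207.8605°

wrap2=207.86_deg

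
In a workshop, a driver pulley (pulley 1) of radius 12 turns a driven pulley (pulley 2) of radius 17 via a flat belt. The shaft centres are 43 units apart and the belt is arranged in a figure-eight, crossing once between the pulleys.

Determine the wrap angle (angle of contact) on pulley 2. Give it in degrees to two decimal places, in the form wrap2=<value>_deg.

wrap2=264.82_deg

crossed belt: β = asin((r1+r2)/C) = asin(29/43) = 42.4090°
wrap1 = wrap2 = π + 2β = 264.8180°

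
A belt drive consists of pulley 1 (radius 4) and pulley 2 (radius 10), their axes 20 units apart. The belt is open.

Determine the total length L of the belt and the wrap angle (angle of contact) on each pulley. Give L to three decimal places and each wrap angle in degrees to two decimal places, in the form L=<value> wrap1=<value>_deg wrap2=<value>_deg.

open belt: β = asin((r2−r1)/C) = asin(6/20) = 17.4576°
wrap1 = π − 2β = 145.0848°
wrap2 = π + 2β = 214.9152°
tangent length = C·cosβ = 19.0788
L = r1·wrap1 + r2·wrap2 + 2·C·cosβ = 4·2.5322 + 10·3.7510 + 2·19.0788 = 85.7962

L=85.796 wrap1=145.08_deg wrap2=214.92_deg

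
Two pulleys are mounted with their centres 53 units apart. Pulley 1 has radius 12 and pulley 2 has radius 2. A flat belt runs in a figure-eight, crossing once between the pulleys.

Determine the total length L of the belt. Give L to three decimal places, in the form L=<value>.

L=153.702

crossed belt: β = asin((r1+r2)/C) = asin(14/53) = 15.3165°
wrap1 = wrap2 = π + 2β = 210.6330°
tangent length = C·cosβ = 51.1175
L = (r1+r2)·wrap + 2·C·cosβ = 14·3.6762 + 2·51.1175 = 153.7024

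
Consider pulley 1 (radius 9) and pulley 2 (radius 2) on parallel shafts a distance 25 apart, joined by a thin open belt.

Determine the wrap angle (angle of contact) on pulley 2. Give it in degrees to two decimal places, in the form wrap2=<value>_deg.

wrap2=147.48_deg

open belt: β = asin((r2−r1)/C) = asin(-7/25) = -16.2602°
wrap1 = π − 2β = 212.5204°
wrap2 = π + 2β = 147.4796°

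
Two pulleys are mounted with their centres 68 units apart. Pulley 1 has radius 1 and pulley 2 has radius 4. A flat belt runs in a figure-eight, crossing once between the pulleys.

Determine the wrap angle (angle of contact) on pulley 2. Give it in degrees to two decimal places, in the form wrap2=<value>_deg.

wrap2=188.43_deg

crossed belt: β = asin((r1+r2)/C) = asin(5/68) = 4.2167°
wrap1 = wrap2 = π + 2β = 188.4335°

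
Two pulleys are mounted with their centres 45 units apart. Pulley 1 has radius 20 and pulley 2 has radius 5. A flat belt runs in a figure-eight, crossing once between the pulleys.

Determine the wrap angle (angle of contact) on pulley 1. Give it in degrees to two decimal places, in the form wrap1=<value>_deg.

wrap1=247.50_deg

crossed belt: β = asin((r1+r2)/C) = asin(25/45) = 33.7490°
wrap1 = wrap2 = π + 2β = 247.4980°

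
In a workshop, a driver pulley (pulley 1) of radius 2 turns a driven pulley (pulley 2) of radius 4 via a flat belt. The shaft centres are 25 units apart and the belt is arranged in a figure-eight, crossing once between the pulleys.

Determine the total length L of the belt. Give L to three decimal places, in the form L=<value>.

crossed belt: β = asin((r1+r2)/C) = asin(6/25) = 13.8865°
wrap1 = wrap2 = π + 2β = 207.7731°
tangent length = C·cosβ = 24.2693
L = (r1+r2)·wrap + 2·C·cosβ = 6·3.6263 + 2·24.2693 = 70.2966

L=70.297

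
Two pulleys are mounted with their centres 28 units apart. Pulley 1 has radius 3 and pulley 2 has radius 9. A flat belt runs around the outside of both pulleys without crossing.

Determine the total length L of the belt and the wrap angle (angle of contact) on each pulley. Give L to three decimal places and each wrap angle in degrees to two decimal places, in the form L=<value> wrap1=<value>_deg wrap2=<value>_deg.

L=94.990 wrap1=155.25_deg wrap2=204.75_deg

open belt: β = asin((r2−r1)/C) = asin(6/28) = 12.3736°
wrap1 = π − 2β = 155.2527°
wrap2 = π + 2β = 204.7473°
tangent length = C·cosβ = 27.3496
L = r1·wrap1 + r2·wrap2 + 2·C·cosβ = 3·2.7097 + 9·3.5735 + 2·27.3496 = 94.9898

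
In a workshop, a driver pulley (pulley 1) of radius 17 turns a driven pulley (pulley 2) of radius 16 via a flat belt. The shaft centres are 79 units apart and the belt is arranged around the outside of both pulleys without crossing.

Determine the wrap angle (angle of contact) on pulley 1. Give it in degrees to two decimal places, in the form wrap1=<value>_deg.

wrap1=181.45_deg

open belt: β = asin((r2−r1)/C) = asin(-1/79) = -0.7253°
wrap1 = π − 2β = 181.4506°
wrap2 = π + 2β = 178.5494°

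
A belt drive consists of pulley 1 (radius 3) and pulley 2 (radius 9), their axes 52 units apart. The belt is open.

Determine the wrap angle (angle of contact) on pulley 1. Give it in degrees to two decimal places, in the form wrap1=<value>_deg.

open belt: β = asin((r2−r1)/C) = asin(6/52) = 6.6258°
wrap1 = π − 2β = 166.7484°
wrap2 = π + 2β = 193.2516°

wrap1=166.75_deg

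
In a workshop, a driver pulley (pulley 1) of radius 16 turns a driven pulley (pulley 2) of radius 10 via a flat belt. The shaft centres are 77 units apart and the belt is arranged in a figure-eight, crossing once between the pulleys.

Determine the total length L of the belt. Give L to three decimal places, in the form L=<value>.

crossed belt: β = asin((r1+r2)/C) = asin(26/77) = 19.7345°
wrap1 = wrap2 = π + 2β = 219.4690°
tangent length = C·cosβ = 72.4776
L = (r1+r2)·wrap + 2·C·cosβ = 26·3.8305 + 2·72.4776 = 244.5471

L=244.547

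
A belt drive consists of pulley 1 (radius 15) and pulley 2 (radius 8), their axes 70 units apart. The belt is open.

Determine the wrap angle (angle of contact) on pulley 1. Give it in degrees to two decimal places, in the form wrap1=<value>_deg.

open belt: β = asin((r2−r1)/C) = asin(-7/70) = -5.7392°
wrap1 = π − 2β = 191.4783°
wrap2 = π + 2β = 168.5217°

wrap1=191.48_deg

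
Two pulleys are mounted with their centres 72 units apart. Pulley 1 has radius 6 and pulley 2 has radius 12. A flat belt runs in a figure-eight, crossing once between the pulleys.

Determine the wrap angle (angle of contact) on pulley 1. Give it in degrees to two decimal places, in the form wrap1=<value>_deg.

crossed belt: β = asin((r1+r2)/C) = asin(18/72) = 14.4775°
wrap1 = wrap2 = π + 2β = 208.9550°

wrap1=208.96_deg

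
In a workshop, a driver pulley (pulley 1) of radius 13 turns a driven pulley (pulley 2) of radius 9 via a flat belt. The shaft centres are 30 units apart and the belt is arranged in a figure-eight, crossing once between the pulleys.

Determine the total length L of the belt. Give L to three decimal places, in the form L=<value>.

crossed belt: β = asin((r1+r2)/C) = asin(22/30) = 47.1666°
wrap1 = wrap2 = π + 2β = 274.3331°
tangent length = C·cosβ = 20.3961
L = (r1+r2)·wrap + 2·C·cosβ = 22·4.7880 + 2·20.3961 = 146.1285

L=146.129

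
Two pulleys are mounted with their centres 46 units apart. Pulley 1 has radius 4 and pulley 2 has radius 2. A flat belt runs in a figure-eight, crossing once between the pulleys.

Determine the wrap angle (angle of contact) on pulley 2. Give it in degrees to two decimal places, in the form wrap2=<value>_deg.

crossed belt: β = asin((r1+r2)/C) = asin(6/46) = 7.4947°
wrap1 = wrap2 = π + 2β = 194.9894°

wrap2=194.99_deg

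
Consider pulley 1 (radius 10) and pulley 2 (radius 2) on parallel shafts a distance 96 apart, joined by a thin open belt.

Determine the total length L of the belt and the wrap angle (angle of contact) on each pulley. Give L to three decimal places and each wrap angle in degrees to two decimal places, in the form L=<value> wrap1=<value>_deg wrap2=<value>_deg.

open belt: β = asin((r2−r1)/C) = asin(-8/96) = -4.7802°
wrap1 = π − 2β = 189.5604°
wrap2 = π + 2β = 170.4396°
tangent length = C·cosβ = 95.6661
L = r1·wrap1 + r2·wrap2 + 2·C·cosβ = 10·3.3085 + 2·2.9747 + 2·95.6661 = 230.3662

L=230.366 wrap1=189.56_deg wrap2=170.44_deg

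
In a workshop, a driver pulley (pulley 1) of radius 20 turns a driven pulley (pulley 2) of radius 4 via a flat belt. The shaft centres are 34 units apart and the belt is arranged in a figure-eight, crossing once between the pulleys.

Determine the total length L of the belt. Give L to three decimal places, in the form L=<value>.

L=161.181

crossed belt: β = asin((r1+r2)/C) = asin(24/34) = 44.9009°
wrap1 = wrap2 = π + 2β = 269.8017°
tangent length = C·cosβ = 24.0832
L = (r1+r2)·wrap + 2·C·cosβ = 24·4.7089 + 2·24.0832 = 161.1807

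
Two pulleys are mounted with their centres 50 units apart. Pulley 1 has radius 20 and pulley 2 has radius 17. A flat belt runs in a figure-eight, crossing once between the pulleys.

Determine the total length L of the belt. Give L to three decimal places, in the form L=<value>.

L=245.147

crossed belt: β = asin((r1+r2)/C) = asin(37/50) = 47.7314°
wrap1 = wrap2 = π + 2β = 275.4628°
tangent length = C·cosβ = 33.6303
L = (r1+r2)·wrap + 2·C·cosβ = 37·4.8077 + 2·33.6303 = 245.1468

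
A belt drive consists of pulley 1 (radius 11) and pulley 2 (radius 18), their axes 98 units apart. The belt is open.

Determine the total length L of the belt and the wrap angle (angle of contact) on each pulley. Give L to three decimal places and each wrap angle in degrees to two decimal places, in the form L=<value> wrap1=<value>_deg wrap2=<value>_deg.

open belt: β = asin((r2−r1)/C) = asin(7/98) = 4.0960°
wrap1 = π − 2β = 171.8079°
wrap2 = π + 2β = 188.1921°
tangent length = C·cosβ = 97.7497
L = r1·wrap1 + r2·wrap2 + 2·C·cosβ = 11·2.9986 + 18·3.2846 + 2·97.7497 = 287.6064

L=287.606 wrap1=171.81_deg wrap2=188.19_deg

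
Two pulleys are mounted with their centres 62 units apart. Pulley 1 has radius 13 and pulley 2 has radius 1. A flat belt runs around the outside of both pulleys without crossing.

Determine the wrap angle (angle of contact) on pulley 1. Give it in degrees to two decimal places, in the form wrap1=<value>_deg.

wrap1=202.32_deg

open belt: β = asin((r2−r1)/C) = asin(-12/62) = -11.1599°
wrap1 = π − 2β = 202.3199°
wrap2 = π + 2β = 157.6801°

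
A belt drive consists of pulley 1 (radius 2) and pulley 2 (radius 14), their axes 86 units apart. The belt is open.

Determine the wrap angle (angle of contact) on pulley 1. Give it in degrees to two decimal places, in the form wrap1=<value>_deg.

wrap1=163.96_deg

open belt: β = asin((r2−r1)/C) = asin(12/86) = 8.0209°
wrap1 = π − 2β = 163.9581°
wrap2 = π + 2β = 196.0419°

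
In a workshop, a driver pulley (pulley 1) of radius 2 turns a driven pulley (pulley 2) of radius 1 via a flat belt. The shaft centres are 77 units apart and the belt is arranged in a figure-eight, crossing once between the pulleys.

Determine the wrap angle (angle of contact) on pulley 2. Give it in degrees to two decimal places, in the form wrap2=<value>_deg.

crossed belt: β = asin((r1+r2)/C) = asin(3/77) = 2.2329°
wrap1 = wrap2 = π + 2β = 184.4657°

wrap2=184.47_deg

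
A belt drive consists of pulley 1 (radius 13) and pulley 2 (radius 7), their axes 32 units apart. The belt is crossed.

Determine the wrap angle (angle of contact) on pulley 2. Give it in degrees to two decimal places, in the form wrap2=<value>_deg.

wrap2=257.36_deg

crossed belt: β = asin((r1+r2)/C) = asin(20/32) = 38.6822°
wrap1 = wrap2 = π + 2β = 257.3644°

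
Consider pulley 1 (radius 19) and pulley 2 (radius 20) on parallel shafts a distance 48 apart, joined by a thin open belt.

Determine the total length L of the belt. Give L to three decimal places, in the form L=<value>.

L=218.543

open belt: β = asin((r2−r1)/C) = asin(1/48) = 1.1937°
wrap1 = π − 2β = 177.6125°
wrap2 = π + 2β = 182.3875°
tangent length = C·cosβ = 47.9896
L = r1·wrap1 + r2·wrap2 + 2·C·cosβ = 19·3.0999 + 20·3.1833 + 2·47.9896 = 218.5429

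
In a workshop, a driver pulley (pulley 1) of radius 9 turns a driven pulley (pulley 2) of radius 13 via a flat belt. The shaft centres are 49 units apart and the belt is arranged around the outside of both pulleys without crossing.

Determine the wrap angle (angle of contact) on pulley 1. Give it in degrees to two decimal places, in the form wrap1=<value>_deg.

open belt: β = asin((r2−r1)/C) = asin(4/49) = 4.6824°
wrap1 = π − 2β = 170.6352°
wrap2 = π + 2β = 189.3648°

wrap1=170.64_deg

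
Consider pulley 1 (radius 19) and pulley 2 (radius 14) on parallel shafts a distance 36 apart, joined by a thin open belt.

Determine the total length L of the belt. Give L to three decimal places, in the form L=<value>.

open belt: β = asin((r2−r1)/C) = asin(-5/36) = -7.9836°
wrap1 = π − 2β = 195.9671°
wrap2 = π + 2β = 164.0329°
tangent length = C·cosβ = 35.6511
L = r1·wrap1 + r2·wrap2 + 2·C·cosβ = 19·3.4203 + 14·2.8629 + 2·35.6511 = 176.3681

L=176.368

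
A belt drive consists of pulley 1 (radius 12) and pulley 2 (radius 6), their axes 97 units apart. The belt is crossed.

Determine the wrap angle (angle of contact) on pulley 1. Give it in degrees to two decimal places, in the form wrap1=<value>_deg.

crossed belt: β = asin((r1+r2)/C) = asin(18/97) = 10.6942°
wrap1 = wrap2 = π + 2β = 201.3884°

wrap1=201.39_deg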